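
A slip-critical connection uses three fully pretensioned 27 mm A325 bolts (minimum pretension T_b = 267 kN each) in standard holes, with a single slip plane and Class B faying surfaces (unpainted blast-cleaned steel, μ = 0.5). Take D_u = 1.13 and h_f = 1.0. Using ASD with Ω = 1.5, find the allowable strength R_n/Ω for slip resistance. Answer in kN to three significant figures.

R_n = μ · D_u · h_f · T_b · n_s · n_b = 0.5 × 1.13 × 1.0 × 267 × 1 × 3 = 452.6 kN.
Allowable strength R_n/Ω = 452.6 / 1.5 = 302 kN.

302 kN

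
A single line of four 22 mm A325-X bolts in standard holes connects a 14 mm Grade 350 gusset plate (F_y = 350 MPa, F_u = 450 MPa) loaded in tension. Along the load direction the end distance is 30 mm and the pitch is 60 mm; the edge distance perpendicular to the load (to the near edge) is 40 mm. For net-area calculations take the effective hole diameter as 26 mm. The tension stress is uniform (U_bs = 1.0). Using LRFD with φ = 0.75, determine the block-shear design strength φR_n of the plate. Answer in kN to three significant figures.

465 kN

Shear plane L_v = 30 + 3·60 = 210 mm; A_gv = 210 × 14 = 2940 mm².
A_nv = (210 − 3.5·26) × 14 = 1666 mm².
A_nt = (40 − 0.5·26) × 14 = 378 mm².
0.6 F_u A_nv = 449.8 kN; 0.6 F_y A_gv = 617.4 kN → shear rupture governs the shear term.
R_n = 449.8 + 1.0 × 450 × 378 / 1000 = 619.9 kN.
Design strength φR_n = 0.75 × 619.9 = 465 kN.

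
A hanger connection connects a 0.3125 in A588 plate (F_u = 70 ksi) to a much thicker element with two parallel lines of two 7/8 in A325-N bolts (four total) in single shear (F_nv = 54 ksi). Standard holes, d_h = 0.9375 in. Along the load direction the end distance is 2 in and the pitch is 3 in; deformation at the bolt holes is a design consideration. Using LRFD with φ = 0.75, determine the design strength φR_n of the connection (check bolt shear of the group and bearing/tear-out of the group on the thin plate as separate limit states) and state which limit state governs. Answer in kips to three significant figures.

97.4 kips (bolt shear governs)

Bolt shear: A_b = π·0.875²/4 = 0.6013 in²; R_n = 54 × 0.6013 × 4 × 1 = 129.9 kips → 0.75 × 129.9 = 97.4 kips.
Bearing (1.2 l_c t F_u ≤ 2.4 d t F_u): upper limit = 2.4·0.875·0.3125·70 = 45.94 kips.
  Edge l_c = 2 − 0.9375/2 = 1.531 → r_n = 40.2 kips; interior l_c = 3 − 0.9375 = 2.062 → r_n = 45.94 kips.
  R_n,bearing = 2·40.2 + 2·45.94 = 172.3 kips → 0.75 × 172.3 = 129 kips.
Bolt shear governs: 97.4 kips.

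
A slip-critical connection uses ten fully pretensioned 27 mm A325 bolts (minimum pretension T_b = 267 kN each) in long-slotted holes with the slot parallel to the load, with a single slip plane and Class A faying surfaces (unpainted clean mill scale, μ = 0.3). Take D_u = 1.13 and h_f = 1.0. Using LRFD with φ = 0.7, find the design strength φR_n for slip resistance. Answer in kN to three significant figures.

R_n = μ · D_u · h_f · T_b · n_s · n_b = 0.3 × 1.13 × 1.0 × 267 × 1 × 10 = 905.1 kN.
Design strength φR_n = 0.7 × 905.1 = 634 kN.

634 kN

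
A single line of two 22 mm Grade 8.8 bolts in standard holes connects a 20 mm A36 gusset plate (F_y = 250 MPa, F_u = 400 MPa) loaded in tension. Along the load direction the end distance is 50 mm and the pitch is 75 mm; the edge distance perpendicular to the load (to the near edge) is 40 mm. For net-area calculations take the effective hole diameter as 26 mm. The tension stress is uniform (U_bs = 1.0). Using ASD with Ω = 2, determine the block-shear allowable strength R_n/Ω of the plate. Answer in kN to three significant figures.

Shear plane L_v = 50 + 1·75 = 125 mm; A_gv = 125 × 20 = 2500 mm².
A_nv = (125 − 1.5·26) × 20 = 1720 mm².
A_nt = (40 − 0.5·26) × 20 = 540 mm².
0.6 F_u A_nv = 412.8 kN; 0.6 F_y A_gv = 375 kN → shear yielding governs the shear term.
R_n = 375 + 1.0 × 400 × 540 / 1000 = 591 kN.
Allowable strength R_n/Ω = 591 / 2 = 296 kN.

296 kN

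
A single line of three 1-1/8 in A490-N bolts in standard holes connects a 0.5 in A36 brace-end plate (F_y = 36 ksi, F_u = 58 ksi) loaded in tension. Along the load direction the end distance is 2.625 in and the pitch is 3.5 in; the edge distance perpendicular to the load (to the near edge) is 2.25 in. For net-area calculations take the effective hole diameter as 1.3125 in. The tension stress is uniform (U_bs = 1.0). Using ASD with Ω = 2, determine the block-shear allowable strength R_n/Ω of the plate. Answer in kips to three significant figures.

Shear plane L_v = 2.625 + 2·3.5 = 9.625 in; A_gv = 9.625 × 0.5 = 4.812 in².
A_nv = (9.625 − 2.5·1.3125) × 0.5 = 3.172 in².
A_nt = (2.25 − 0.5·1.3125) × 0.5 = 0.7969 in².
0.6 F_u A_nv = 110.4 kips; 0.6 F_y A_gv = 103.9 kips → shear yielding governs the shear term.
R_n = 103.9 + 1.0 × 58 × 0.7969 = 150.2 kips.
Allowable strength R_n/Ω = 150.2 / 2 = 75.1 kips.

75.1 kips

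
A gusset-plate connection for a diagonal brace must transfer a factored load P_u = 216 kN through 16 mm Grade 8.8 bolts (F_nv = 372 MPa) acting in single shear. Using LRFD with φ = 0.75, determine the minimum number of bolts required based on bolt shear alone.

A_b = π·16²/4 = 201.1 mm².
Per-bolt design strength φR_n = 0.75 × 372 × 201.1 × 1 / 1000 = 56.1 kN.
n ≥ 216 / 56.1 = 3.851 → use 4 bolts.

4 bolts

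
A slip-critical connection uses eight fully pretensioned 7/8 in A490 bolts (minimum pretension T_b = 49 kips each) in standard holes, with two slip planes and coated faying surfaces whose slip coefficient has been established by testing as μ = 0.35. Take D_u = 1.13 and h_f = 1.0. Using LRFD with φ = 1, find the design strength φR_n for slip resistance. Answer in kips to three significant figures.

R_n = μ · D_u · h_f · T_b · n_s · n_b = 0.35 × 1.13 × 1.0 × 49 × 2 × 8 = 310.1 kips.
Design strength φR_n = 1 × 310.1 = 310 kips.

310 kips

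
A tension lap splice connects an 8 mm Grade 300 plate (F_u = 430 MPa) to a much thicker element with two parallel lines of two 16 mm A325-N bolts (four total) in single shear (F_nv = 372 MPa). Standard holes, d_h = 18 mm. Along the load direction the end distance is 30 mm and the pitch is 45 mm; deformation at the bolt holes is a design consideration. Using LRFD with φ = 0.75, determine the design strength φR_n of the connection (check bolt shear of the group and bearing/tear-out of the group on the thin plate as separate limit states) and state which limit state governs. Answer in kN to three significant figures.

224 kN (bolt shear governs)

Bolt shear: A_b = π·16²/4 = 201.1 mm²; R_n = 372 × 201.1 × 4 × 1 / 1000 = 299.2 kN → 0.75 × 299.2 = 224 kN.
Bearing (1.2 l_c t F_u ≤ 2.4 d t F_u): upper limit = 2.4·16·8·430 / 1000 = 132.1 kN.
  Edge l_c = 30 − 18/2 = 21 → r_n = 86.69 kN; interior l_c = 45 − 18 = 27 → r_n = 111.5 kN.
  R_n,bearing = 2·86.69 + 2·111.5 = 396.3 kN → 0.75 × 396.3 = 297 kN.
Bolt shear governs: 224 kN.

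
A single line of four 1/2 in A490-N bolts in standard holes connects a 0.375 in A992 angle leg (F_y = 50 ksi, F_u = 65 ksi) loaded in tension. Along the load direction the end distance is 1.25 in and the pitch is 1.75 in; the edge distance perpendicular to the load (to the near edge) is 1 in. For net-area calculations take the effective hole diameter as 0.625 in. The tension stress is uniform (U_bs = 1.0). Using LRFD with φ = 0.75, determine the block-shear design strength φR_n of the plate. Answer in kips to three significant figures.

Shear plane L_v = 1.25 + 3·1.75 = 6.5 in; A_gv = 6.5 × 0.375 = 2.438 in².
A_nv = (6.5 − 3.5·0.625) × 0.375 = 1.617 in².
A_nt = (1 − 0.5·0.625) × 0.375 = 0.2578 in².
0.6 F_u A_nv = 63.07 kips; 0.6 F_y A_gv = 73.12 kips → shear rupture governs the shear term.
R_n = 63.07 + 1.0 × 65 × 0.2578 = 79.83 kips.
Design strength φR_n = 0.75 × 79.83 = 59.9 kips.

59.9 kips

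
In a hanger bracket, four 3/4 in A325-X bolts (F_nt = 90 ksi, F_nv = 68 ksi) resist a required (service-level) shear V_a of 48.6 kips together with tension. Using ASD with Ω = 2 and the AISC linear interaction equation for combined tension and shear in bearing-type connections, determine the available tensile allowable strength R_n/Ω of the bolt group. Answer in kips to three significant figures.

39.1 kips

A_b = π·0.75²/4 = 0.4418 in²; f_rv = 48.6 / (4 × 0.4418) = 27.5 ksi.
F'_nt = 1.3 F_nt − (Ω F_nt / F_nv) f_rv = 1.3·90 − (2·90/68)·27.5 = 44.2 ksi, capped at F_nt → F'_nt = 44.2 ksi.
R_n = F'_nt · A_b · n = 44.2 × 0.4418 × 4 = 78.11 kips.
Allowable strength R_n/Ω = 78.11 / 2 = 39.1 kips.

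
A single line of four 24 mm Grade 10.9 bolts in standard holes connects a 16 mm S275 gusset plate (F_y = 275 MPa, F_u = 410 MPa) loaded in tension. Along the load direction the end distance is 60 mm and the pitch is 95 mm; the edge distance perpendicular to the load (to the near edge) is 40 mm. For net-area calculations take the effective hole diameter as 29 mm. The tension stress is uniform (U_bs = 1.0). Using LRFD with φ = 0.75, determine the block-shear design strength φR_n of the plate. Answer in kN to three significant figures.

Shear plane L_v = 60 + 3·95 = 345 mm; A_gv = 345 × 16 = 5520 mm².
A_nv = (345 − 3.5·29) × 16 = 3896 mm².
A_nt = (40 − 0.5·29) × 16 = 408 mm².
0.6 F_u A_nv = 958.4 kN; 0.6 F_y A_gv = 910.8 kN → shear yielding governs the shear term.
R_n = 910.8 + 1.0 × 410 × 408 / 1000 = 1078 kN.
Design strength φR_n = 0.75 × 1078 = 809 kN.

809 kN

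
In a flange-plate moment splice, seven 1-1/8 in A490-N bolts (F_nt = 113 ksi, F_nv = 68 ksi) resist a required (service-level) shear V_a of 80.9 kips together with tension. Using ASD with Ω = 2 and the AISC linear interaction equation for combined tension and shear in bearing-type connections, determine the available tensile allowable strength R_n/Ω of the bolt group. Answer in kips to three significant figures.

A_b = π·1.125²/4 = 0.994 in²; f_rv = 80.9 / (7 × 0.994) = 11.63 ksi.
F'_nt = 1.3 F_nt − (Ω F_nt / F_nv) f_rv = 1.3·113 − (2·113/68)·11.63 = 108.3 ksi, capped at F_nt → F'_nt = 108.3 ksi.
R_n = F'_nt · A_b · n = 108.3 × 0.994 × 7 = 753.3 kips.
Allowable strength R_n/Ω = 753.3 / 2 = 377 kips.

377 kips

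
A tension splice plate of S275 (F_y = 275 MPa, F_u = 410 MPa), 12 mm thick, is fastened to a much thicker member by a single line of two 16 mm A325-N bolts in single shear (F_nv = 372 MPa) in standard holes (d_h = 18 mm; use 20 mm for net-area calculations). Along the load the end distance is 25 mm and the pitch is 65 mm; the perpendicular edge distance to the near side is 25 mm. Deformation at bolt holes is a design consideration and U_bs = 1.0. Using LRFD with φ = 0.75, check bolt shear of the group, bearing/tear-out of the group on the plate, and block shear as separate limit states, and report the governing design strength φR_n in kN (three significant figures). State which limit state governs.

Bolt shear: A_b = π·16²/4 = 201.1 mm²; R_n = 372 × 201.1 × 2 × 1 / 1000 = 149.6 kN → 0.75 × 149.6 = 112 kN.
Bearing: edge l_c = 16, r_n = 94.46 kN; interior l_c = 47, r_n = 188.9 kN; R_n = 94.46 + 1·188.9 = 283.4 kN → 213 kN.
Block shear: A_gv = 1080, A_nv = 720, A_nt = 180 mm²; R_n = min(0.6F_uA_nv, 0.6F_yA_gv) + U_bs·F_u·A_nt = 250.9 kN → 188 kN.
Bolt shear governs: 112 kN.

112 kN (bolt shear governs)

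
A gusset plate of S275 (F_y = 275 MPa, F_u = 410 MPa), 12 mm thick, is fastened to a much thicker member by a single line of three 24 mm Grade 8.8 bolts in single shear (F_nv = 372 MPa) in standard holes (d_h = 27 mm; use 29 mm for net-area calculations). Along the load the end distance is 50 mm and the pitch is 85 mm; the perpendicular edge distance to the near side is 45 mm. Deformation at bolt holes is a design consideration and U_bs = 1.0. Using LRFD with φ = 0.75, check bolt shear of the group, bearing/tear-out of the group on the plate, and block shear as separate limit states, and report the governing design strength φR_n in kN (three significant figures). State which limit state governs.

Bolt shear: A_b = π·24²/4 = 452.4 mm²; R_n = 372 × 452.4 × 3 × 1 / 1000 = 504.9 kN → 0.75 × 504.9 = 379 kN.
Bearing: edge l_c = 36.5, r_n = 215.5 kN; interior l_c = 58, r_n = 283.4 kN; R_n = 215.5 + 2·283.4 = 782.3 kN → 587 kN.
Block shear: A_gv = 2640, A_nv = 1770, A_nt = 366 mm²; R_n = min(0.6F_uA_nv, 0.6F_yA_gv) + U_bs·F_u·A_nt = 585.5 kN → 439 kN.
Bolt shear governs: 379 kN.

379 kN (bolt shear governs)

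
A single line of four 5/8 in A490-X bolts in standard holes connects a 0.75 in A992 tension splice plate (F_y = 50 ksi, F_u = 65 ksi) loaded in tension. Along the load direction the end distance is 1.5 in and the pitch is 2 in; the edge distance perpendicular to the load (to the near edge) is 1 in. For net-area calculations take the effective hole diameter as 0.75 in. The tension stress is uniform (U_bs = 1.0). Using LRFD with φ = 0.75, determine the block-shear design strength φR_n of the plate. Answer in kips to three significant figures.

130 kips

Shear plane L_v = 1.5 + 3·2 = 7.5 in; A_gv = 7.5 × 0.75 = 5.625 in².
A_nv = (7.5 − 3.5·0.75) × 0.75 = 3.656 in².
A_nt = (1 − 0.5·0.75) × 0.75 = 0.4688 in².
0.6 F_u A_nv = 142.6 kips; 0.6 F_y A_gv = 168.8 kips → shear rupture governs the shear term.
R_n = 142.6 + 1.0 × 65 × 0.4688 = 173.1 kips.
Design strength φR_n = 0.75 × 173.1 = 130 kips.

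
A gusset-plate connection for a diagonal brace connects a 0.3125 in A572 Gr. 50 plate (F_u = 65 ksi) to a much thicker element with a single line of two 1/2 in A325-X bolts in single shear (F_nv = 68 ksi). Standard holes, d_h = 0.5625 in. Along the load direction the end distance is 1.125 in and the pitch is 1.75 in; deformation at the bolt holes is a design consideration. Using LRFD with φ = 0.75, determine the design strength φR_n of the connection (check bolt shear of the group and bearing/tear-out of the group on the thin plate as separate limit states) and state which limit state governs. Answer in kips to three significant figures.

20 kips (bolt shear governs)

Bolt shear: A_b = π·0.5²/4 = 0.1963 in²; R_n = 68 × 0.1963 × 2 × 1 = 26.7 kips → 0.75 × 26.7 = 20 kips.
Bearing (1.2 l_c t F_u ≤ 2.4 d t F_u): upper limit = 2.4·0.5·0.3125·65 = 24.38 kips.
  Edge l_c = 1.125 − 0.5625/2 = 0.8438 → r_n = 20.57 kips; interior l_c = 1.75 − 0.5625 = 1.188 → r_n = 24.38 kips.
  R_n,bearing = 1·20.57 + 1·24.38 = 44.94 kips → 0.75 × 44.94 = 33.7 kips.
Bolt shear governs: 20 kips.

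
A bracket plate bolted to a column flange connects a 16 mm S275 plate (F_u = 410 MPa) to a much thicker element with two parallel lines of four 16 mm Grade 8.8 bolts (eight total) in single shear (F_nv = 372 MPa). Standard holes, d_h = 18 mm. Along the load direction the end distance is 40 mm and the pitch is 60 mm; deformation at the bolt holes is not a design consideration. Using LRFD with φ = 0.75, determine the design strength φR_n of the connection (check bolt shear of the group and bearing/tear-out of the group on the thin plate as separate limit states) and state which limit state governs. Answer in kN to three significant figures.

Bolt shear: A_b = π·16²/4 = 201.1 mm²; R_n = 372 × 201.1 × 8 × 1 / 1000 = 598.4 kN → 0.75 × 598.4 = 449 kN.
Bearing (1.5 l_c t F_u ≤ 3.0 d t F_u): upper limit = 3.0·16·16·410 / 1000 = 314.9 kN.
  Edge l_c = 40 − 18/2 = 31 → r_n = 305 kN; interior l_c = 60 − 18 = 42 → r_n = 314.9 kN.
  R_n,bearing = 2·305 + 6·314.9 = 2499 kN → 0.75 × 2499 = 1870 kN.
Bolt shear governs: 449 kN.

449 kN (bolt shear governs)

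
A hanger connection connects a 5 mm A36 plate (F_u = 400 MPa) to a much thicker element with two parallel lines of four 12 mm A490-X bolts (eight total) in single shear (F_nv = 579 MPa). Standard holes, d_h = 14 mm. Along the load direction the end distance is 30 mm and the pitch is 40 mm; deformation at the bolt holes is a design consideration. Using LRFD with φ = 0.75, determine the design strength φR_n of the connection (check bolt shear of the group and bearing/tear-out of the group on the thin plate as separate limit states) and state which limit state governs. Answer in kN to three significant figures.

342 kN (bearing governs)

Bolt shear: A_b = π·12²/4 = 113.1 mm²; R_n = 579 × 113.1 × 8 × 1 / 1000 = 523.9 kN → 0.75 × 523.9 = 393 kN.
Bearing (1.2 l_c t F_u ≤ 2.4 d t F_u): upper limit = 2.4·12·5·400 / 1000 = 57.6 kN.
  Edge l_c = 30 − 14/2 = 23 → r_n = 55.2 kN; interior l_c = 40 − 14 = 26 → r_n = 57.6 kN.
  R_n,bearing = 2·55.2 + 6·57.6 = 456 kN → 0.75 × 456 = 342 kN.
Bearing governs: 342 kN.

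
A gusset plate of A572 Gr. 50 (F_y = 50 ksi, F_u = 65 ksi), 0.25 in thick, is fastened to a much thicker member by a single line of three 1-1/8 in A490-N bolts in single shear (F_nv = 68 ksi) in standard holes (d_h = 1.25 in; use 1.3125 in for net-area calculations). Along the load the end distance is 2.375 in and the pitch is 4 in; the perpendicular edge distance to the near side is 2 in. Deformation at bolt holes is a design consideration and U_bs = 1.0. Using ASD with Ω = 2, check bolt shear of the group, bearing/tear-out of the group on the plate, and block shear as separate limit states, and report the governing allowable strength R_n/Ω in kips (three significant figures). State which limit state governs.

Bolt shear: A_b = π·1.125²/4 = 0.994 in²; R_n = 68 × 0.994 × 3 × 1 = 202.8 kips → 202.8 / 2 = 101 kips.
Bearing: edge l_c = 1.75, r_n = 34.12 kips; interior l_c = 2.75, r_n = 43.87 kips; R_n = 34.12 + 2·43.87 = 121.9 kips → 60.9 kips.
Block shear: A_gv = 2.594, A_nv = 1.773, A_nt = 0.3359 in²; R_n = min(0.6F_uA_nv, 0.6F_yA_gv) + U_bs·F_u·A_nt = 91 kips → 45.5 kips.
Block shear governs: 45.5 kips.

45.5 kips (block shear governs)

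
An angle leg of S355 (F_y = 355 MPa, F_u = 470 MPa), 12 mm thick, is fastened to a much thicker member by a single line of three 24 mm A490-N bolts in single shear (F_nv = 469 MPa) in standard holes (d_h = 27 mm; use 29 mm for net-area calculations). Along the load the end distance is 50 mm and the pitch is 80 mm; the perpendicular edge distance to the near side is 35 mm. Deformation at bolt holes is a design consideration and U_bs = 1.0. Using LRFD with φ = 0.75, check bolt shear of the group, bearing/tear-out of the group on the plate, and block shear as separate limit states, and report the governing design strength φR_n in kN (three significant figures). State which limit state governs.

Bolt shear: A_b = π·24²/4 = 452.4 mm²; R_n = 469 × 452.4 × 3 × 1 / 1000 = 636.5 kN → 0.75 × 636.5 = 477 kN.
Bearing: edge l_c = 36.5, r_n = 247 kN; interior l_c = 53, r_n = 324.9 kN; R_n = 247 + 2·324.9 = 896.8 kN → 673 kN.
Block shear: A_gv = 2520, A_nv = 1650, A_nt = 246 mm²; R_n = min(0.6F_uA_nv, 0.6F_yA_gv) + U_bs·F_u·A_nt = 580.9 kN → 436 kN.
Block shear governs: 436 kN.

436 kN (block shear governs)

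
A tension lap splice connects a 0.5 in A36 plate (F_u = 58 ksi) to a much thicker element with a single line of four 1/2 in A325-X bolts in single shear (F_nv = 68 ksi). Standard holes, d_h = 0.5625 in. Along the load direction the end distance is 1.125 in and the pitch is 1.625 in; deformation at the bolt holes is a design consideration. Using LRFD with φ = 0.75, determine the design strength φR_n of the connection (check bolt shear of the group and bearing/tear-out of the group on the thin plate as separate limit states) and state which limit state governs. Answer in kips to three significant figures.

Bolt shear: A_b = π·0.5²/4 = 0.1963 in²; R_n = 68 × 0.1963 × 4 × 1 = 53.41 kips → 0.75 × 53.41 = 40.1 kips.
Bearing (1.2 l_c t F_u ≤ 2.4 d t F_u): upper limit = 2.4·0.5·0.5·58 = 34.8 kips.
  Edge l_c = 1.125 − 0.5625/2 = 0.8438 → r_n = 29.36 kips; interior l_c = 1.625 − 0.5625 = 1.062 → r_n = 34.8 kips.
  R_n,bearing = 1·29.36 + 3·34.8 = 133.8 kips → 0.75 × 133.8 = 100 kips.
Bolt shear governs: 40.1 kips.

40.1 kips (bolt shear governs)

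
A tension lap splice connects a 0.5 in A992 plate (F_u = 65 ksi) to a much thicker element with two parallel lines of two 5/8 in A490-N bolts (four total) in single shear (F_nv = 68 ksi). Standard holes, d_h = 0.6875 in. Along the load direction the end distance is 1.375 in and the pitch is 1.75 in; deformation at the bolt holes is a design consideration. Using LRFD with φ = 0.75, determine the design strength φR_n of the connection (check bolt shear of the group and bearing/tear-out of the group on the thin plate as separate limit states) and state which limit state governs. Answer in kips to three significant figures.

Bolt shear: A_b = π·0.625²/4 = 0.3068 in²; R_n = 68 × 0.3068 × 4 × 1 = 83.45 kips → 0.75 × 83.45 = 62.6 kips.
Bearing (1.2 l_c t F_u ≤ 2.4 d t F_u): upper limit = 2.4·0.625·0.5·65 = 48.75 kips.
  Edge l_c = 1.375 − 0.6875/2 = 1.031 → r_n = 40.22 kips; interior l_c = 1.75 − 0.6875 = 1.062 → r_n = 41.44 kips.
  R_n,bearing = 2·40.22 + 2·41.44 = 163.3 kips → 0.75 × 163.3 = 122 kips.
Bolt shear governs: 62.6 kips.

62.6 kips (bolt shear governs)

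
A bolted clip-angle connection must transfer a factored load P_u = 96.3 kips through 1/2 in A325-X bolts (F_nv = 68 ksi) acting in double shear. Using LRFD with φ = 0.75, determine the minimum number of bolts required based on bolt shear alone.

5 bolts

A_b = π·0.5²/4 = 0.1963 in².
Per-bolt design strength φR_n = 0.75 × 68 × 0.1963 × 2 = 20.03 kips.
n ≥ 96.3 / 20.03 = 4.808 → use 5 bolts.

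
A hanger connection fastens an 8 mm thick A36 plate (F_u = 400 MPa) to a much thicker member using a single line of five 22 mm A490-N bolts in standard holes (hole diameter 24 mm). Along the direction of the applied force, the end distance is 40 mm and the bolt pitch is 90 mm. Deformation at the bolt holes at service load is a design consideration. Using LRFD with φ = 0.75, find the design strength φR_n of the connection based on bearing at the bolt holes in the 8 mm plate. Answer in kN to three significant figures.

588 kN

Per bolt r_n = 1.2 l_c t F_u ≤ 2.4 d t F_u; upper limit = 2.4 × 22 × 8 × 400 / 1000 = 169 kN.
Edge bolt: l_c = 40 − 24/2 = 28 mm → 1.2 × 28 × 8 × 400 / 1000 = 107.5 → r_n = 107.5 kN.
Interior bolts: l_c = 90 − 24 = 66 mm → 1.2 × 66 × 8 × 400 / 1000 = 253.4 → r_n = 169 kN.
R_n = 1 × 107.5 + 4 × 169 = 783.4 kN.
Design strength φR_n = 0.75 × 783.4 = 588 kN.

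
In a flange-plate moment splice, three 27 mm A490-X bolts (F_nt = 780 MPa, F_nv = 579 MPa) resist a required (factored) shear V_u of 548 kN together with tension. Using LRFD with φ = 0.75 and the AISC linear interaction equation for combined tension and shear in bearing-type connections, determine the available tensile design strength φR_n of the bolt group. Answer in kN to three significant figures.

A_b = π·27²/4 = 572.6 mm²; f_rv = 548 × 1000 / (3 × 572.6) = 319 MPa.
F'_nt = 1.3 F_nt − (F_nt / φF_nv) f_rv = 1.3·780 − (780/(0.75·579))·319 = 440.9 MPa, capped at F_nt → F'_nt = 440.9 MPa.
R_n = F'_nt · A_b · n = 440.9 × 572.6 × 3 / 1000 = 757.4 kN.
Design strength φR_n = 0.75 × 757.4 = 568 kN.

568 kN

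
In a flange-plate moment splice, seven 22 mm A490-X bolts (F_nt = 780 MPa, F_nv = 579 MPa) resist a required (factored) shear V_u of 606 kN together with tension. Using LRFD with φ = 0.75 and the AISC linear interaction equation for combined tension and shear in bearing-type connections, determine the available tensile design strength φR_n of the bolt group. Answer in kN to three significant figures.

A_b = π·22²/4 = 380.1 mm²; f_rv = 606 × 1000 / (7 × 380.1) = 227.7 MPa.
F'_nt = 1.3 F_nt − (F_nt / φF_nv) f_rv = 1.3·780 − (780/(0.75·579))·227.7 = 604.9 MPa, capped at F_nt → F'_nt = 604.9 MPa.
R_n = F'_nt · A_b · n = 604.9 × 380.1 × 7 / 1000 = 1610 kN.
Design strength φR_n = 0.75 × 1610 = 1210 kN.

1210 kN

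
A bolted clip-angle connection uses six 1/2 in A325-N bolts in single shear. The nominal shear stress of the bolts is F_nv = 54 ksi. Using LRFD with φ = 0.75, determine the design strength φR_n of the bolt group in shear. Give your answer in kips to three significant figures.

47.7 kips

A_b = π × 0.5² / 4 = 0.1963 in².
R_n = F_nv · A_b · n · n_s = 54 × 0.1963 × 6 × 1 = 63.62 kips.
Design strength φR_n = 0.75 × 63.62 = 47.7 kips.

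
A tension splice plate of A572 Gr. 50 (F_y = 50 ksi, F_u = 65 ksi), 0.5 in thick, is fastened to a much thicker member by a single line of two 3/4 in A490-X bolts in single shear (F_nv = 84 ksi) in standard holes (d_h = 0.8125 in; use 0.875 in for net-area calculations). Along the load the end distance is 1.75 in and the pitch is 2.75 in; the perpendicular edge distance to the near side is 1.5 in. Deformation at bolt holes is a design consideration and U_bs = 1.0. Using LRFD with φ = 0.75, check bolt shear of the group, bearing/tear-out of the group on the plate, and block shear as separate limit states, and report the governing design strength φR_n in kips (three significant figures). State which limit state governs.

55.7 kips (bolt shear governs)

Bolt shear: A_b = π·0.75²/4 = 0.4418 in²; R_n = 84 × 0.4418 × 2 × 1 = 74.22 kips → 0.75 × 74.22 = 55.7 kips.
Bearing: edge l_c = 1.344, r_n = 52.41 kips; interior l_c = 1.938, r_n = 58.5 kips; R_n = 52.41 + 1·58.5 = 110.9 kips → 83.2 kips.
Block shear: A_gv = 2.25, A_nv = 1.594, A_nt = 0.5312 in²; R_n = min(0.6F_uA_nv, 0.6F_yA_gv) + U_bs·F_u·A_nt = 96.69 kips → 72.5 kips.
Bolt shear governs: 55.7 kips.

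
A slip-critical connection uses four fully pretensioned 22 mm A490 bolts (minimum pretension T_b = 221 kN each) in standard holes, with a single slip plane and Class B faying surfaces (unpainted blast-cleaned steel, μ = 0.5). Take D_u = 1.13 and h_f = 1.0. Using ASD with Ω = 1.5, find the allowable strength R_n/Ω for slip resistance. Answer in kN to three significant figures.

333 kN

R_n = μ · D_u · h_f · T_b · n_s · n_b = 0.5 × 1.13 × 1.0 × 221 × 1 × 4 = 499.5 kN.
Allowable strength R_n/Ω = 499.5 / 1.5 = 333 kN.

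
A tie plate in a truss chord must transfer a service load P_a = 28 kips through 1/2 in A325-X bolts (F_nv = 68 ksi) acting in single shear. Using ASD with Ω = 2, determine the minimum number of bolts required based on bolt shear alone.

A_b = π·0.5²/4 = 0.1963 in².
Per-bolt allowable strength R_n/Ω = 68 × 0.1963 × 1 / 2 = 6.676 kips.
n ≥ 28 / 6.676 = 4.194 → use 5 bolts.

5 bolts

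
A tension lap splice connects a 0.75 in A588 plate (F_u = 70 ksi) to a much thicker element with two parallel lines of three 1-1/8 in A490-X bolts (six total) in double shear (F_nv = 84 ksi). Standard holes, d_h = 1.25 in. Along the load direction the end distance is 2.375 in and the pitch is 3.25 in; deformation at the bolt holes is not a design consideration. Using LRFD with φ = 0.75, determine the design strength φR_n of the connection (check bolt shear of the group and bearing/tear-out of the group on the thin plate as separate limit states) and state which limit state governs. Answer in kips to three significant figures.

Bolt shear: A_b = π·1.125²/4 = 0.994 in²; R_n = 84 × 0.994 × 6 × 2 = 1002 kips → 0.75 × 1002 = 751 kips.
Bearing (1.5 l_c t F_u ≤ 3.0 d t F_u): upper limit = 3.0·1.125·0.75·70 = 177.2 kips.
  Edge l_c = 2.375 − 1.25/2 = 1.75 → r_n = 137.8 kips; interior l_c = 3.25 − 1.25 = 2 → r_n = 157.5 kips.
  R_n,bearing = 2·137.8 + 4·157.5 = 905.6 kips → 0.75 × 905.6 = 679 kips.
Bearing governs: 679 kips.

679 kips (bearing governs)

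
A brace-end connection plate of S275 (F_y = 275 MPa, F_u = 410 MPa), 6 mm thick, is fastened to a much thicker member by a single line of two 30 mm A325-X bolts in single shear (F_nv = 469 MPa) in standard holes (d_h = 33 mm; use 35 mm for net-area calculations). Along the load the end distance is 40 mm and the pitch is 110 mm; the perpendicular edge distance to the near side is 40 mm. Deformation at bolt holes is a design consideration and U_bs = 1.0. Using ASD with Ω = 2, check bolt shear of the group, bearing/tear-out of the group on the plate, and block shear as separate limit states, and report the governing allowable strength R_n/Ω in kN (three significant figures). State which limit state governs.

Bolt shear: A_b = π·30²/4 = 706.9 mm²; R_n = 469 × 706.9 × 2 × 1 / 1000 = 663 kN → 663 / 2 = 332 kN.
Bearing: edge l_c = 23.5, r_n = 69.37 kN; interior l_c = 77, r_n = 177.1 kN; R_n = 69.37 + 1·177.1 = 246.5 kN → 123 kN.
Block shear: A_gv = 900, A_nv = 585, A_nt = 135 mm²; R_n = min(0.6F_uA_nv, 0.6F_yA_gv) + U_bs·F_u·A_nt = 199.3 kN → 99.6 kN.
Block shear governs: 99.6 kN.

99.6 kN (block shear governs)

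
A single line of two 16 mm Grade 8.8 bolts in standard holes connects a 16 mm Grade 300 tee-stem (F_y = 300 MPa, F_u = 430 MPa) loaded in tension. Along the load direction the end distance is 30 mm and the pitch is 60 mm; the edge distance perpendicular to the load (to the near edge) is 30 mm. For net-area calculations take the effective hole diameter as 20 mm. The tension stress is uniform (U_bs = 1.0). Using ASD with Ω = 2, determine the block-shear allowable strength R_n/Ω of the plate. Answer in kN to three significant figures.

Shear plane L_v = 30 + 1·60 = 90 mm; A_gv = 90 × 16 = 1440 mm².
A_nv = (90 − 1.5·20) × 16 = 960 mm².
A_nt = (30 − 0.5·20) × 16 = 320 mm².
0.6 F_u A_nv = 247.7 kN; 0.6 F_y A_gv = 259.2 kN → shear rupture governs the shear term.
R_n = 247.7 + 1.0 × 430 × 320 / 1000 = 385.3 kN.
Allowable strength R_n/Ω = 385.3 / 2 = 193 kN.

193 kN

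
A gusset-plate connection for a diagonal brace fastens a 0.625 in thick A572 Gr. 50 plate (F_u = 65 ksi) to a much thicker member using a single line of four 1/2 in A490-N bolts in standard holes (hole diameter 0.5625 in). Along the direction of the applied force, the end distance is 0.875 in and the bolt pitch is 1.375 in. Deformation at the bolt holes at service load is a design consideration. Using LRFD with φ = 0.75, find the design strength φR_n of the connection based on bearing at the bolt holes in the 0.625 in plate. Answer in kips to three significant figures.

Per bolt r_n = 1.2 l_c t F_u ≤ 2.4 d t F_u; upper limit = 2.4 × 0.5 × 0.625 × 65 = 48.75 kips.
Edge bolt: l_c = 0.875 − 0.5625/2 = 0.5938 in → 1.2 × 0.5938 × 0.625 × 65 = 28.95 → r_n = 28.95 kips.
Interior bolts: l_c = 1.375 − 0.5625 = 0.8125 in → 1.2 × 0.8125 × 0.625 × 65 = 39.61 → r_n = 39.61 kips.
R_n = 1 × 28.95 + 3 × 39.61 = 147.8 kips.
Design strength φR_n = 0.75 × 147.8 = 111 kips.

111 kips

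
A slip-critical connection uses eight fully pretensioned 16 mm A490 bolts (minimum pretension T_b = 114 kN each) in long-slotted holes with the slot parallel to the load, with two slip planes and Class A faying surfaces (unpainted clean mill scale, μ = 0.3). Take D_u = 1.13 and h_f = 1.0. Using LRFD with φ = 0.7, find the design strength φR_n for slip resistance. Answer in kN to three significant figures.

433 kN

R_n = μ · D_u · h_f · T_b · n_s · n_b = 0.3 × 1.13 × 1.0 × 114 × 2 × 8 = 618.3 kN.
Design strength φR_n = 0.7 × 618.3 = 433 kN.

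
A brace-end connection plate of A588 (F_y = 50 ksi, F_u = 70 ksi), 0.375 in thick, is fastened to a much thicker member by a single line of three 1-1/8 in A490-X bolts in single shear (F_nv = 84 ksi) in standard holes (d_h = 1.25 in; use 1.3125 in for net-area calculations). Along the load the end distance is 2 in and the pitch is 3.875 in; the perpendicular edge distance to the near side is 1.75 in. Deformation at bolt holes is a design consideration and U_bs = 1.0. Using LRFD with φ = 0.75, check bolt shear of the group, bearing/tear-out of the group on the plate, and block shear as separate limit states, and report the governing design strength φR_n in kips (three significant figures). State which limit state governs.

97.9 kips (block shear governs)

Bolt shear: A_b = π·1.125²/4 = 0.994 in²; R_n = 84 × 0.994 × 3 × 1 = 250.5 kips → 0.75 × 250.5 = 188 kips.
Bearing: edge l_c = 1.375, r_n = 43.31 kips; interior l_c = 2.625, r_n = 70.88 kips; R_n = 43.31 + 2·70.88 = 185.1 kips → 139 kips.
Block shear: A_gv = 3.656, A_nv = 2.426, A_nt = 0.4102 in²; R_n = min(0.6F_uA_nv, 0.6F_yA_gv) + U_bs·F_u·A_nt = 130.6 kips → 97.9 kips.
Block shear governs: 97.9 kips.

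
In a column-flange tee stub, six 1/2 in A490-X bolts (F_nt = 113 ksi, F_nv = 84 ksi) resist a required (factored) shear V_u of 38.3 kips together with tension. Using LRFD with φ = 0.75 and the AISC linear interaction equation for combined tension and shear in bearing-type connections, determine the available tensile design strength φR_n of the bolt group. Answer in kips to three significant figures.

78.3 kips

A_b = π·0.5²/4 = 0.1963 in²; f_rv = 38.3 / (6 × 0.1963) = 32.51 ksi.
F'_nt = 1.3 F_nt − (F_nt / φF_nv) f_rv = 1.3·113 − (113/(0.75·84))·32.51 = 88.59 ksi, capped at F_nt → F'_nt = 88.59 ksi.
R_n = F'_nt · A_b · n = 88.59 × 0.1963 × 6 = 104.4 kips.
Design strength φR_n = 0.75 × 104.4 = 78.3 kips.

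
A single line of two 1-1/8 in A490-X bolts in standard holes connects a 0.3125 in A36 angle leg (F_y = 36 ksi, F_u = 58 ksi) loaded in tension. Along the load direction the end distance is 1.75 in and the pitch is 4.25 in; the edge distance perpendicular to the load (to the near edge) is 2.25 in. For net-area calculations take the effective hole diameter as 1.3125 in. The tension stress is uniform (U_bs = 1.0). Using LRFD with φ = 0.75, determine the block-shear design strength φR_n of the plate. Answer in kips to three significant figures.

52 kips

Shear plane L_v = 1.75 + 1·4.25 = 6 in; A_gv = 6 × 0.3125 = 1.875 in².
A_nv = (6 − 1.5·1.3125) × 0.3125 = 1.26 in².
A_nt = (2.25 − 0.5·1.3125) × 0.3125 = 0.498 in².
0.6 F_u A_nv = 43.84 kips; 0.6 F_y A_gv = 40.5 kips → shear yielding governs the shear term.
R_n = 40.5 + 1.0 × 58 × 0.498 = 69.39 kips.
Design strength φR_n = 0.75 × 69.39 = 52 kips.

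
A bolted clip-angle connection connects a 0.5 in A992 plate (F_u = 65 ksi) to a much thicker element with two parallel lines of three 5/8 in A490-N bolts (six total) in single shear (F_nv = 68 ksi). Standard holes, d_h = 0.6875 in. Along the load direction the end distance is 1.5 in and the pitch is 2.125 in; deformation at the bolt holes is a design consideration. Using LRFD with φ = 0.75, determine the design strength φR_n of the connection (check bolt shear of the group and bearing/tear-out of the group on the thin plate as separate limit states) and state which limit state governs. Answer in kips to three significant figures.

93.9 kips (bolt shear governs)

Bolt shear: A_b = π·0.625²/4 = 0.3068 in²; R_n = 68 × 0.3068 × 6 × 1 = 125.2 kips → 0.75 × 125.2 = 93.9 kips.
Bearing (1.2 l_c t F_u ≤ 2.4 d t F_u): upper limit = 2.4·0.625·0.5·65 = 48.75 kips.
  Edge l_c = 1.5 − 0.6875/2 = 1.156 → r_n = 45.09 kips; interior l_c = 2.125 − 0.6875 = 1.438 → r_n = 48.75 kips.
  R_n,bearing = 2·45.09 + 4·48.75 = 285.2 kips → 0.75 × 285.2 = 214 kips.
Bolt shear governs: 93.9 kips.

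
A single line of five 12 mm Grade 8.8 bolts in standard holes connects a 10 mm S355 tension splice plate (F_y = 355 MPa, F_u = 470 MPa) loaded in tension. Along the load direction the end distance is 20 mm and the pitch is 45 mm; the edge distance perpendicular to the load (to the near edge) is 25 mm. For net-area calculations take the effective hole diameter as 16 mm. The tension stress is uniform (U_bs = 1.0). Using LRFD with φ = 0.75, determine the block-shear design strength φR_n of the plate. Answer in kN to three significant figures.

Shear plane L_v = 20 + 4·45 = 200 mm; A_gv = 200 × 10 = 2000 mm².
A_nv = (200 − 4.5·16) × 10 = 1280 mm².
A_nt = (25 − 0.5·16) × 10 = 170 mm².
0.6 F_u A_nv = 361 kN; 0.6 F_y A_gv = 426 kN → shear rupture governs the shear term.
R_n = 361 + 1.0 × 470 × 170 / 1000 = 440.9 kN.
Design strength φR_n = 0.75 × 440.9 = 331 kN.

331 kN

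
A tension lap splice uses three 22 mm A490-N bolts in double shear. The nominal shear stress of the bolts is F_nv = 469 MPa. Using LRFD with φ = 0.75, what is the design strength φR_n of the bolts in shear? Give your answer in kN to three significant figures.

802 kN

A_b = π × 22² / 4 = 380.1 mm².
R_n = F_nv · A_b · n · n_s = 469 × 380.1 × 3 × 2 / 1000 = 1070 kN.
Design strength φR_n = 0.75 × 1070 = 802 kN.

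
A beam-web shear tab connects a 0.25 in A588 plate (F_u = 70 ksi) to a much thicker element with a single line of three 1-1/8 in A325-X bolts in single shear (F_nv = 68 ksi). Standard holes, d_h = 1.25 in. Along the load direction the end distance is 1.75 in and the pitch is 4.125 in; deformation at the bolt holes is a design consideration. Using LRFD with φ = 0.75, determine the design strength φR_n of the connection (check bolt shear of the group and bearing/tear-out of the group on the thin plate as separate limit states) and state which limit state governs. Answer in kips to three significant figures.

88.6 kips (bearing governs)

Bolt shear: A_b = π·1.125²/4 = 0.994 in²; R_n = 68 × 0.994 × 3 × 1 = 202.8 kips → 0.75 × 202.8 = 152 kips.
Bearing (1.2 l_c t F_u ≤ 2.4 d t F_u): upper limit = 2.4·1.125·0.25·70 = 47.25 kips.
  Edge l_c = 1.75 − 1.25/2 = 1.125 → r_n = 23.62 kips; interior l_c = 4.125 − 1.25 = 2.875 → r_n = 47.25 kips.
  R_n,bearing = 1·23.62 + 2·47.25 = 118.1 kips → 0.75 × 118.1 = 88.6 kips.
Bearing governs: 88.6 kips.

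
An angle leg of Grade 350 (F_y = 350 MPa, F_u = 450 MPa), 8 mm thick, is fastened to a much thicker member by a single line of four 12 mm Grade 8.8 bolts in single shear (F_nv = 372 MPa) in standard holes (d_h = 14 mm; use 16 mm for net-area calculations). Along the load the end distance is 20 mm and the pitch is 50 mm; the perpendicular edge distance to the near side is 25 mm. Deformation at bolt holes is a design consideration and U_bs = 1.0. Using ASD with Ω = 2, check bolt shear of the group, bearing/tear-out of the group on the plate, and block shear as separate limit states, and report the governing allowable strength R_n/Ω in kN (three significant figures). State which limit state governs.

84.1 kN (bolt shear governs)

Bolt shear: A_b = π·12²/4 = 113.1 mm²; R_n = 372 × 113.1 × 4 × 1 / 1000 = 168.3 kN → 168.3 / 2 = 84.1 kN.
Bearing: edge l_c = 13, r_n = 56.16 kN; interior l_c = 36, r_n = 103.7 kN; R_n = 56.16 + 3·103.7 = 367.2 kN → 184 kN.
Block shear: A_gv = 1360, A_nv = 912, A_nt = 136 mm²; R_n = min(0.6F_uA_nv, 0.6F_yA_gv) + U_bs·F_u·A_nt = 307.4 kN → 154 kN.
Bolt shear governs: 84.1 kN.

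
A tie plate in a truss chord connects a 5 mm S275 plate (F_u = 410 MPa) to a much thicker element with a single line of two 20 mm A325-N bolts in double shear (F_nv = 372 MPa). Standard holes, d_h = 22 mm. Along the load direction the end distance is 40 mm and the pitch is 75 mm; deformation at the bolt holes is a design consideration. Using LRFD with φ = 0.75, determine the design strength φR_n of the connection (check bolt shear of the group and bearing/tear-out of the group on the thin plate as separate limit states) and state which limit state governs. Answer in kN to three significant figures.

Bolt shear: A_b = π·20²/4 = 314.2 mm²; R_n = 372 × 314.2 × 2 × 2 / 1000 = 467.5 kN → 0.75 × 467.5 = 351 kN.
Bearing (1.2 l_c t F_u ≤ 2.4 d t F_u): upper limit = 2.4·20·5·410 / 1000 = 98.4 kN.
  Edge l_c = 40 − 22/2 = 29 → r_n = 71.34 kN; interior l_c = 75 − 22 = 53 → r_n = 98.4 kN.
  R_n,bearing = 1·71.34 + 1·98.4 = 169.7 kN → 0.75 × 169.7 = 127 kN.
Bearing governs: 127 kN.

127 kN (bearing governs)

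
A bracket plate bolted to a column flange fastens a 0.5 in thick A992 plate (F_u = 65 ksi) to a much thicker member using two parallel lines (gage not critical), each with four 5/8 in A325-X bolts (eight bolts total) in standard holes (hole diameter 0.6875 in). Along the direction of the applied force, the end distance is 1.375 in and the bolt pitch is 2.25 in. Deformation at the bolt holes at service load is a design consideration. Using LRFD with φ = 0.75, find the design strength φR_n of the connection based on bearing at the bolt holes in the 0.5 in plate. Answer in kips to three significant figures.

Per bolt r_n = 1.2 l_c t F_u ≤ 2.4 d t F_u; upper limit = 2.4 × 0.625 × 0.5 × 65 = 48.75 kips.
Edge bolt: l_c = 1.375 − 0.6875/2 = 1.031 in → 1.2 × 1.031 × 0.5 × 65 = 40.22 → r_n = 40.22 kips.
Interior bolts: l_c = 2.25 − 0.6875 = 1.562 in → 1.2 × 1.562 × 0.5 × 65 = 60.94 → r_n = 48.75 kips.
R_n = 2 × 40.22 + 6 × 48.75 = 372.9 kips.
Design strength φR_n = 0.75 × 372.9 = 280 kips.

280 kips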